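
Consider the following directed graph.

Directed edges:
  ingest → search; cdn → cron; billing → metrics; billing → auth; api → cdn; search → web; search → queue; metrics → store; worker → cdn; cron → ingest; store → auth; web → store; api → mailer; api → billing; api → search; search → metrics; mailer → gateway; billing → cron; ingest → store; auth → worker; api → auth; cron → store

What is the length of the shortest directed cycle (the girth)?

5

For each vertex v, BFS finds the shortest path from v back to v.
The shortest such closed walk is auth → worker → cdn → cron → store → auth, length 5.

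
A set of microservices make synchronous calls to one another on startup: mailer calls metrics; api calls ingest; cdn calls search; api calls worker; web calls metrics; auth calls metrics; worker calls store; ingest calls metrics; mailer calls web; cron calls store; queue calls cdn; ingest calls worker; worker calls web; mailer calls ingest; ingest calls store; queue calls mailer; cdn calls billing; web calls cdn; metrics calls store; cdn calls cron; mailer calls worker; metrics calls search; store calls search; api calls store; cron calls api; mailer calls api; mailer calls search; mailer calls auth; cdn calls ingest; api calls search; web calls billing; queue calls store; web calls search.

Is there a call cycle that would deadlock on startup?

DFS with white/gray/black marking, starting from metrics:
metrics gray
  search gray
  search black
  store gray
    store→search: search black — skip
  store black
metrics black
worker gray
  web gray
    web→search: search black — skip
    billing gray
    billing black
    web→metrics: metrics black — skip
    cdn gray
      cdn→search: search black — skip
      cdn→billing: billing black — skip
      cron gray
        cron→store: store black — skip
        api gray
          api→worker: worker is gray → back edge
Back edge found, so a cycle exists: worker → web → cdn → cron → api → worker.

Yes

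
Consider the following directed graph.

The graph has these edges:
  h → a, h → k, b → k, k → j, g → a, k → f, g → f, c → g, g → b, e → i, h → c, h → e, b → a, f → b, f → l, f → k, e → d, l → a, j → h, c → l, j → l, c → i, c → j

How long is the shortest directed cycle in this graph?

For each vertex v, BFS finds the shortest path from v back to v.
The shortest such closed walk is k → f → k, length 2.

2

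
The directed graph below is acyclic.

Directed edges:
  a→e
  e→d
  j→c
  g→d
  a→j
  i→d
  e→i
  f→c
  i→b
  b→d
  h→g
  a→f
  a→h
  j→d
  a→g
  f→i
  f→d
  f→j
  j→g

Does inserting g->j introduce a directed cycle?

Yes

Adding g→j creates a cycle iff j can already reach g.
Path from j: j → g.
So j → … → g → j is a cycle.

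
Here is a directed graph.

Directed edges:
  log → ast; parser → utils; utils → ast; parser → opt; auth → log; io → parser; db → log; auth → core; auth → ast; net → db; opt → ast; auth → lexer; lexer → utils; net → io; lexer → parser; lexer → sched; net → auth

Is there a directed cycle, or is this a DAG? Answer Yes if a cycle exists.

DFS with white/gray/black marking, starting from lexer:
lexer gray
  sched gray
  sched black
  parser gray
    opt gray
      ast gray
      ast black
    opt black
    utils gray
      utils→ast: ast black — skip
    utils black
  parser black
  lexer→utils: utils black — skip
lexer black
auth gray
  core gray
  core black
  auth→ast: ast black — skip
  log gray
    log→ast: ast black — skip
  log black
  auth→lexer: lexer black — skip
auth black
io gray
  io→parser: parser black — skip
io black
db gray
  db→log: log black — skip
db black
net gray
  net→auth: auth black — skip
  net→io: io black — skip
  net→db: db black — skip
net black
Every edge goes to a white or black vertex — no back edge, so the graph is acyclic.

No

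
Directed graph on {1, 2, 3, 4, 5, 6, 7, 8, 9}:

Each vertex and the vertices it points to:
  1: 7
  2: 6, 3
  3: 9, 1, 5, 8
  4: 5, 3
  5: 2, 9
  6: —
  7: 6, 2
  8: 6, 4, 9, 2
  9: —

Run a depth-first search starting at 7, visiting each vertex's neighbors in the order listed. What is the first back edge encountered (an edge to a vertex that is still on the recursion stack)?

1->7

DFS from 7 (visiting each vertex's neighbors in the order listed); mark gray on enter, black on exit:
7 gray
  6 gray
  6 black
  2 gray
    2→6: 6 black — skip
    3 gray
      9 gray
      9 black
      1 gray
        1→7: 7 is gray → back edge
First back edge: 1 → 7.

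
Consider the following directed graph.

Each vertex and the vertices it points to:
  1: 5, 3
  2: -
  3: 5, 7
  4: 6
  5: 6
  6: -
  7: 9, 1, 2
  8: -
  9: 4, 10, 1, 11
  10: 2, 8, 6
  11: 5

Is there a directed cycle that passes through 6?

No

6 lies on a cycle iff there is a path from 6 back to itself.
Exploring from 6, it never reaches itself; equivalently, its strongly connected component is a singleton.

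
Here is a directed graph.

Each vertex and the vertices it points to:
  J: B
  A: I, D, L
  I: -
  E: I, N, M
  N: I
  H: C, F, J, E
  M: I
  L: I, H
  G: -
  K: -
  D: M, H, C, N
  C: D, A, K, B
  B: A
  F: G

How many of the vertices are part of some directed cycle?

A vertex is on a directed cycle iff it belongs to a strongly connected component of size ≥ 2 (or has a self-loop).
The vertices on cycles are {A, B, C, D, H, J, L} — 7 in total.

7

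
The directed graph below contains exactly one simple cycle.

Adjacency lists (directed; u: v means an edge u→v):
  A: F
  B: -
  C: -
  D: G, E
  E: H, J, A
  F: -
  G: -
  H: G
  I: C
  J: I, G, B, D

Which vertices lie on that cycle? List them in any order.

DFS with gray/black marking from E:
E gray
  H gray
    G gray
    G black
  H black
  J gray
    I gray
      C gray
      C black
    I black
    J→G: G black — skip
    B gray
    B black
    D gray
      D→G: G black — skip
      D→E: E is gray → back edge
Back edge closes the cycle E → J → D → E; its vertices are {D, E, J}.

D, E, J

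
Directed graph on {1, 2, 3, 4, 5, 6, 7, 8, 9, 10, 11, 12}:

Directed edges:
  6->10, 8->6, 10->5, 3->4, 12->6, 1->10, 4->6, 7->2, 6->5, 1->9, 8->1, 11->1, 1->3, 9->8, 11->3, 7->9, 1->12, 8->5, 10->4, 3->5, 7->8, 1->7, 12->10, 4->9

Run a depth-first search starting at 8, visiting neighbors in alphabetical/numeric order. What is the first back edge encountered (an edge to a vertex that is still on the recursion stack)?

DFS from 8 (visiting neighbors in alphabetical/numeric order); mark gray on enter, black on exit:
8 gray
  1 gray
    3 gray
      4 gray
        6 gray
          5 gray
          5 black
          10 gray
            10→4: 4 is gray → back edge
First back edge: 10 → 4.

10→4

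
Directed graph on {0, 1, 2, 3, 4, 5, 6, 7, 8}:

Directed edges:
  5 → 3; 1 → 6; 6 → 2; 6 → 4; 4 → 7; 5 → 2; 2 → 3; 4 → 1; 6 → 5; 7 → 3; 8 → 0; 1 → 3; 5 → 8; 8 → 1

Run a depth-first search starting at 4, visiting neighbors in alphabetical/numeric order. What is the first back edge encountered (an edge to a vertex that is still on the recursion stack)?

DFS from 4 (visiting neighbors in alphabetical/numeric order); mark gray on enter, black on exit:
4 gray
  1 gray
    3 gray
    3 black
    6 gray
      2 gray
        2→3: 3 black — skip
      2 black
      6→4: 4 is gray → back edge
First back edge: 6 → 4.

6->4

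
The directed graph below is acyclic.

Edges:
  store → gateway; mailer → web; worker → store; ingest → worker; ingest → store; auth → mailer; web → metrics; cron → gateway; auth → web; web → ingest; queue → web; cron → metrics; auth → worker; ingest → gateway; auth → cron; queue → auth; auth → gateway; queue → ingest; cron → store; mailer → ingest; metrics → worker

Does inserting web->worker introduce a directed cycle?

No

Adding web→worker creates a cycle iff worker can already reach web.
Explore from worker: no path reaches web. The graph stays acyclic.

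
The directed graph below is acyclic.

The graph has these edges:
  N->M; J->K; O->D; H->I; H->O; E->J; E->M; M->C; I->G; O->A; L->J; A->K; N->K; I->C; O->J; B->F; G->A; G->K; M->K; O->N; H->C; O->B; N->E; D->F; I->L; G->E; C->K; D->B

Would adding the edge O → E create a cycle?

No

Adding O→E creates a cycle iff E can already reach O.
Explore from E: no path reaches O. The graph stays acyclic.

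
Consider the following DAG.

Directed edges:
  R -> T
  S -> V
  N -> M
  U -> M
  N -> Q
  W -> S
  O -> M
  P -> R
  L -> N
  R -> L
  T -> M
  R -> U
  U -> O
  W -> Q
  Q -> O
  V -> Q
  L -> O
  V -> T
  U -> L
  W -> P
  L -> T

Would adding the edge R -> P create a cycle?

Yes

Adding R→P creates a cycle iff P can already reach R.
Path from P: P → R.
So P → … → R → P is a cycle.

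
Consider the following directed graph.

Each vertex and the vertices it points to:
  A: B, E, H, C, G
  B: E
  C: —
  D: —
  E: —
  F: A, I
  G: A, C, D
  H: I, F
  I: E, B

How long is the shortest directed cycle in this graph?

For each vertex v, BFS finds the shortest path from v back to v.
The shortest such closed walk is A → G → A, length 2.

2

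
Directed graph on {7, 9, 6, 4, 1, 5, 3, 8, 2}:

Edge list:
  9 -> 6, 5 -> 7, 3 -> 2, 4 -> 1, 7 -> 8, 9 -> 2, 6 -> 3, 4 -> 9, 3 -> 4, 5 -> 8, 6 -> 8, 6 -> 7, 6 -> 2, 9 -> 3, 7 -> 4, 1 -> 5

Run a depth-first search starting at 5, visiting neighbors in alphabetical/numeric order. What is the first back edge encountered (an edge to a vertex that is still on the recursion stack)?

1→5

DFS from 5 (visiting neighbors in alphabetical/numeric order); mark gray on enter, black on exit:
5 gray
  7 gray
    4 gray
      1 gray
        1→5: 5 is gray → back edge
First back edge: 1 → 5.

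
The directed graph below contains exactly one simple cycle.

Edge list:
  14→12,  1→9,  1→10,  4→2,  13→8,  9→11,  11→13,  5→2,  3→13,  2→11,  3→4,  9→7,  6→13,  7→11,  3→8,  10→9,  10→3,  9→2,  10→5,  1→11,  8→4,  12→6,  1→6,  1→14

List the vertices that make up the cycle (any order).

2, 4, 8, 11, 13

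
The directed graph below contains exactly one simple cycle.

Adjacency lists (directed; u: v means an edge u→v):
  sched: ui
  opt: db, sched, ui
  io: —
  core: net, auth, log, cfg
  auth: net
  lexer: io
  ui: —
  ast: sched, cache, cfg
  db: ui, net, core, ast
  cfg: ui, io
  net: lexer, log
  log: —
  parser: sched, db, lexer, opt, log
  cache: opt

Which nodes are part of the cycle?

db, ast, opt, cache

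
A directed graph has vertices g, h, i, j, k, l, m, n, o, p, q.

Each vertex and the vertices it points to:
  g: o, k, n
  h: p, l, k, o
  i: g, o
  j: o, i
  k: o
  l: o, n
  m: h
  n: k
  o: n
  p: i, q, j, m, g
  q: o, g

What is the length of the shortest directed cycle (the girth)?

3

For each vertex v, BFS finds the shortest path from v back to v.
The shortest such closed walk is p → m → h → p, length 3.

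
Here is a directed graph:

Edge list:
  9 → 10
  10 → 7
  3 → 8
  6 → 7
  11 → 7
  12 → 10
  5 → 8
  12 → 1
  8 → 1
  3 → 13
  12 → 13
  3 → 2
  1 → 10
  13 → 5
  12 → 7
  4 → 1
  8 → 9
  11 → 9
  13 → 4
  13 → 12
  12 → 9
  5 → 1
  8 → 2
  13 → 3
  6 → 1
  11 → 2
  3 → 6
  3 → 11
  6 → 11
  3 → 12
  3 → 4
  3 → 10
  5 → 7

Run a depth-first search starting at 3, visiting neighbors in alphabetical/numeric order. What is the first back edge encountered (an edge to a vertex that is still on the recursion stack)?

13->3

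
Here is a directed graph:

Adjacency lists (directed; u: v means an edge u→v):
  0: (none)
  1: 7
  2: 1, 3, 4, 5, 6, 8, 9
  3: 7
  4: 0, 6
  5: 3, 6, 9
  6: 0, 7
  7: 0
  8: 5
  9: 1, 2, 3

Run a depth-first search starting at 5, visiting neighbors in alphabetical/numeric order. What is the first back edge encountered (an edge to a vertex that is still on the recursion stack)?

2→5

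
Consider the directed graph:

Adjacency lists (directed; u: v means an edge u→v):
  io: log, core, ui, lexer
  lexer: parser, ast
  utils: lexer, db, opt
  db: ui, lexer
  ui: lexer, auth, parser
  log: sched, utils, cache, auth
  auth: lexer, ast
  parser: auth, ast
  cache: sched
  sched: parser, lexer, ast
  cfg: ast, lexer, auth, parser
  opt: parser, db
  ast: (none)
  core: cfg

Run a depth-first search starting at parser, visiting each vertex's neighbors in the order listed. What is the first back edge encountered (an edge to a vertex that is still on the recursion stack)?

lexer->parser

DFS from parser (visiting each vertex's neighbors in the order listed); mark gray on enter, black on exit:
parser gray
  auth gray
    lexer gray
      lexer→parser: parser is gray → back edge
First back edge: lexer → parser.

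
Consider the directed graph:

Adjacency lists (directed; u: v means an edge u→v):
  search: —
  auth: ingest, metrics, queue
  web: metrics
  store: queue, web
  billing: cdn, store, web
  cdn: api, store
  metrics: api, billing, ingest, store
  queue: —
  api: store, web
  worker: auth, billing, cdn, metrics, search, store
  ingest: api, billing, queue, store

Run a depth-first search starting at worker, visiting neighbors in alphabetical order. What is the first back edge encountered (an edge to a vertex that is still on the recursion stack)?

metrics→api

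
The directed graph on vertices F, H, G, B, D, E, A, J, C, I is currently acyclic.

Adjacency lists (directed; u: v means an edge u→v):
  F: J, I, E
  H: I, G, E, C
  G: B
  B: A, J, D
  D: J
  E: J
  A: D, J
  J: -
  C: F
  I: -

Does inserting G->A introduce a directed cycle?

Adding G→A creates a cycle iff A can already reach G.
Explore from A: no path reaches G. The graph stays acyclic.

No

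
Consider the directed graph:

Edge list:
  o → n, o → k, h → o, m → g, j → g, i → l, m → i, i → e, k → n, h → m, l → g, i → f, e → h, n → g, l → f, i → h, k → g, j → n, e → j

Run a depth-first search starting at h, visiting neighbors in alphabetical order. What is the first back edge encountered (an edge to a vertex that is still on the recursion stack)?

e→h

DFS from h (visiting neighbors in alphabetical order); mark gray on enter, black on exit:
h gray
  m gray
    g gray
    g black
    i gray
      e gray
        e→h: h is gray → back edge
First back edge: e → h.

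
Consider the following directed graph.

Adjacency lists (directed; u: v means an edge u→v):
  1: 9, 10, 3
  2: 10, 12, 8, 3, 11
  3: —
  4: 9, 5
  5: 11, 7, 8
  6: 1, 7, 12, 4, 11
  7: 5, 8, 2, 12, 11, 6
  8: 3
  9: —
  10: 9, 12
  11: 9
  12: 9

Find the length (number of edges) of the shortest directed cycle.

2

For each vertex v, BFS finds the shortest path from v back to v.
The shortest such closed walk is 5 → 7 → 5, length 2.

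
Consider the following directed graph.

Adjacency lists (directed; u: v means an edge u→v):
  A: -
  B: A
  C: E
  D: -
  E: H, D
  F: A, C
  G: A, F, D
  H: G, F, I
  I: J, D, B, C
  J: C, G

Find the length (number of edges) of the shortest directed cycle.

4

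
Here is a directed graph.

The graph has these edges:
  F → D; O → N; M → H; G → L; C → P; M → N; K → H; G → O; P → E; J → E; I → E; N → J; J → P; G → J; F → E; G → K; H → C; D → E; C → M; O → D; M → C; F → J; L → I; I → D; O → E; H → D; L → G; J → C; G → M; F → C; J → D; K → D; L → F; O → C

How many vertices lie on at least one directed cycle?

A vertex is on a directed cycle iff it belongs to a strongly connected component of size ≥ 2 (or has a self-loop).
The vertices on cycles are {C, G, H, J, L, M, N} — 7 in total.

7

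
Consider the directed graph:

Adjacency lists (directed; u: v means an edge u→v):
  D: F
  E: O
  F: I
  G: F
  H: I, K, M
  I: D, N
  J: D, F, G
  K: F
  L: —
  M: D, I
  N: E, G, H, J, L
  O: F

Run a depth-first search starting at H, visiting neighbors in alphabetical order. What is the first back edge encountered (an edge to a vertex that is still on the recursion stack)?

F→I

DFS from H (visiting neighbors in alphabetical order); mark gray on enter, black on exit:
H gray
  I gray
    D gray
      F gray
        F→I: I is gray → back edge
First back edge: F → I.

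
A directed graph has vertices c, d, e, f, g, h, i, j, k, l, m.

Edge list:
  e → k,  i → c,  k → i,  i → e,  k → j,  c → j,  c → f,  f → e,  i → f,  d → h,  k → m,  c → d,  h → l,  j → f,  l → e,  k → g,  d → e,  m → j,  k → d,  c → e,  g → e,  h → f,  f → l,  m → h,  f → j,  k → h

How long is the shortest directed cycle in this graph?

2

For each vertex v, BFS finds the shortest path from v back to v.
The shortest such closed walk is j → f → j, length 2.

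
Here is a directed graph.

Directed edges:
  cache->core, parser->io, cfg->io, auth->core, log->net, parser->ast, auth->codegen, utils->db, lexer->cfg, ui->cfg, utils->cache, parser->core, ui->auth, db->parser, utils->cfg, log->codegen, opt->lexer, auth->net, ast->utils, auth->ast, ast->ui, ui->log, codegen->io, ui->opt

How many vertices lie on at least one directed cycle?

6

A vertex is on a directed cycle iff it belongs to a strongly connected component of size ≥ 2 (or has a self-loop).
The vertices on cycles are {db, ui, ast, auth, utils, parser} — 6 in total.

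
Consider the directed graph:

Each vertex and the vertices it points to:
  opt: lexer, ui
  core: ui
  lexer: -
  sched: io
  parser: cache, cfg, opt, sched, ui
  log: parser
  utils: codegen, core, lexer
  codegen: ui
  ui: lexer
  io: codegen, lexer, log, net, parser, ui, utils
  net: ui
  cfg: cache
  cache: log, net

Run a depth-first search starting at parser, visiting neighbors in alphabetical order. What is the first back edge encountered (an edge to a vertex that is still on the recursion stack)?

DFS from parser (visiting neighbors in alphabetical order); mark gray on enter, black on exit:
parser gray
  cache gray
    log gray
      log→parser: parser is gray → back edge
First back edge: log → parser.

log→parser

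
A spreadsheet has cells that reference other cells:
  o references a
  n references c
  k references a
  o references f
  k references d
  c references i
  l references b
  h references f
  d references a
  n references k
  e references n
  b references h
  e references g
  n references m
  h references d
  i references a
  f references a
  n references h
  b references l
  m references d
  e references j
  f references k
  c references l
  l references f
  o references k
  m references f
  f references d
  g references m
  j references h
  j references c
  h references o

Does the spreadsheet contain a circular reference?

Yes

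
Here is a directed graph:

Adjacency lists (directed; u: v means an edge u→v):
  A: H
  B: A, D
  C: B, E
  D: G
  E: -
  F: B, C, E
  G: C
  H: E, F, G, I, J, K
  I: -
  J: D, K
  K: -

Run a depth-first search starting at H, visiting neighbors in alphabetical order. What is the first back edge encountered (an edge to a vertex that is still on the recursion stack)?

DFS from H (visiting neighbors in alphabetical order); mark gray on enter, black on exit:
H gray
  E gray
  E black
  F gray
    B gray
      A gray
        A→H: H is gray → back edge
First back edge: A → H.

A->H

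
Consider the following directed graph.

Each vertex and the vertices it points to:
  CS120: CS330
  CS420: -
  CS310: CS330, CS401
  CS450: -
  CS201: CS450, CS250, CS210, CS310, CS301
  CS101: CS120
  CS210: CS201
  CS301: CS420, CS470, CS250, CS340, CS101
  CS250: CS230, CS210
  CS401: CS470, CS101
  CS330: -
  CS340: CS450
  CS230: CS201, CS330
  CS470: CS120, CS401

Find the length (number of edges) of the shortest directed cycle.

For each vertex v, BFS finds the shortest path from v back to v.
The shortest such closed walk is CS201 → CS210 → CS201, length 2.

2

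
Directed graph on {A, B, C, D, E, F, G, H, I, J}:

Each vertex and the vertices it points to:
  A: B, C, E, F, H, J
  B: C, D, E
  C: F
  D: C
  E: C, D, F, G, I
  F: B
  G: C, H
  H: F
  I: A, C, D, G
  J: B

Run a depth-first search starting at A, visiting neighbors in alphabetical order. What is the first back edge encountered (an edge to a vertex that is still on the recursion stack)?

F->B

DFS from A (visiting neighbors in alphabetical order); mark gray on enter, black on exit:
A gray
  B gray
    C gray
      F gray
        F→B: B is gray → back edge
First back edge: F → B.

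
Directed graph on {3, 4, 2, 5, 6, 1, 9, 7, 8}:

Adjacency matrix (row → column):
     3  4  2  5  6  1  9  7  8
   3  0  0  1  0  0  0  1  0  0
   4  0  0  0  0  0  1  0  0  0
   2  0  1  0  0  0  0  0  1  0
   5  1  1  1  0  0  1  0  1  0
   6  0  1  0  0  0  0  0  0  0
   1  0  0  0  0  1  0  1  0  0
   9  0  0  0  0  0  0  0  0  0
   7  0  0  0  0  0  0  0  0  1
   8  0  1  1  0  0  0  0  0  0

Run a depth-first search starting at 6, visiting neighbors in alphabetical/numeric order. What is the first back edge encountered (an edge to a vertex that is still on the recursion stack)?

1->6

DFS from 6 (visiting neighbors in alphabetical/numeric order); mark gray on enter, black on exit:
6 gray
  4 gray
    1 gray
      1→6: 6 is gray → back edge
First back edge: 1 → 6.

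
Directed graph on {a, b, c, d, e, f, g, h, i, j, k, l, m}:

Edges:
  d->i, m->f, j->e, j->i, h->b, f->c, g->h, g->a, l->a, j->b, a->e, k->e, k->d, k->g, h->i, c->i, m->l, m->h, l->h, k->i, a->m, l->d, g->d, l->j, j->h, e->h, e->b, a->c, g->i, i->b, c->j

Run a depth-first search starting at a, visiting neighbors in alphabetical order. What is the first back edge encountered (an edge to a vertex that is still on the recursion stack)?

l→a

DFS from a (visiting neighbors in alphabetical order); mark gray on enter, black on exit:
a gray
  c gray
    i gray
      b gray
      b black
    i black
    j gray
      j→b: b black — skip
      e gray
        e→b: b black — skip
        h gray
          h→b: b black — skip
          h→i: i black — skip
        h black
      e black
      j→h: h black — skip
      j→i: i black — skip
    j black
  c black
  a→e: e black — skip
  m gray
    f gray
      f→c: c black — skip
    f black
    m→h: h black — skip
    l gray
      l→a: a is gray → back edge
First back edge: l → a.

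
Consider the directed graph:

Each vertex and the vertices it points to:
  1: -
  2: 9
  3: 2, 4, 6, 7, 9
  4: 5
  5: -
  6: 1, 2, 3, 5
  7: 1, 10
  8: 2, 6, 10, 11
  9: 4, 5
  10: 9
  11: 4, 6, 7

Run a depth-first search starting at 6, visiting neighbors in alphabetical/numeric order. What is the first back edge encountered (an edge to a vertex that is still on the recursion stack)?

DFS from 6 (visiting neighbors in alphabetical/numeric order); mark gray on enter, black on exit:
6 gray
  1 gray
  1 black
  2 gray
    9 gray
      4 gray
        5 gray
        5 black
      4 black
      9→5: 5 black — skip
    9 black
  2 black
  3 gray
    3→2: 2 black — skip
    3→4: 4 black — skip
    3→6: 6 is gray → back edge
First back edge: 3 → 6.

3→6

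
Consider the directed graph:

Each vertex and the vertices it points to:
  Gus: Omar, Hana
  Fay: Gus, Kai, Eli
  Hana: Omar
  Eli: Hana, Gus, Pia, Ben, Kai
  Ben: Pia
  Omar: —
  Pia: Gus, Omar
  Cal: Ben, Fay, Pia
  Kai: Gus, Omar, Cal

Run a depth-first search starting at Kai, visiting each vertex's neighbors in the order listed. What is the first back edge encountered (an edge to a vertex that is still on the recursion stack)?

DFS from Kai (visiting each vertex's neighbors in the order listed); mark gray on enter, black on exit:
Kai gray
  Gus gray
    Omar gray
    Omar black
    Hana gray
      Hana→Omar: Omar black — skip
    Hana black
  Gus black
  Kai→Omar: Omar black — skip
  Cal gray
    Ben gray
      Pia gray
        Pia→Gus: Gus black — skip
        Pia→Omar: Omar black — skip
      Pia black
    Ben black
    Fay gray
      Fay→Gus: Gus black — skip
      Fay→Kai: Kai is gray → back edge
First back edge: Fay → Kai.

Fay->Kai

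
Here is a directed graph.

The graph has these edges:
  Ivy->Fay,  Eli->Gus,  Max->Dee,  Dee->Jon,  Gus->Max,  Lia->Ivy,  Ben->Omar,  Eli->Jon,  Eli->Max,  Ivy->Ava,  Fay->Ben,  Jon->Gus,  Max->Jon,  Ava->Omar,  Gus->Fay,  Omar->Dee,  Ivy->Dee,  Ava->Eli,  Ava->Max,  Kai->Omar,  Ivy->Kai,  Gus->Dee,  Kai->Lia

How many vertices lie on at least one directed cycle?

A vertex is on a directed cycle iff it belongs to a strongly connected component of size ≥ 2 (or has a self-loop).
The vertices on cycles are {Ben, Dee, Fay, Gus, Ivy, Jon, Kai, Lia, Max, Omar} — 10 in total.

10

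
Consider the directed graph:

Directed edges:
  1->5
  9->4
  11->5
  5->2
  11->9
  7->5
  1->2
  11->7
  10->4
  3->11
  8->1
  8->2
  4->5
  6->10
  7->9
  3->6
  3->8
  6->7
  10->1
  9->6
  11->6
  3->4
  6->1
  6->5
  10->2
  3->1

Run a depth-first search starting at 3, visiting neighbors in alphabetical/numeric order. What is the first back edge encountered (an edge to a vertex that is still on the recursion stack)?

9→6

DFS from 3 (visiting neighbors in alphabetical/numeric order); mark gray on enter, black on exit:
3 gray
  1 gray
    2 gray
    2 black
    5 gray
      5→2: 2 black — skip
    5 black
  1 black
  4 gray
    4→5: 5 black — skip
  4 black
  6 gray
    6→1: 1 black — skip
    6→5: 5 black — skip
    7 gray
      7→5: 5 black — skip
      9 gray
        9→4: 4 black — skip
        9→6: 6 is gray → back edge
First back edge: 9 → 6.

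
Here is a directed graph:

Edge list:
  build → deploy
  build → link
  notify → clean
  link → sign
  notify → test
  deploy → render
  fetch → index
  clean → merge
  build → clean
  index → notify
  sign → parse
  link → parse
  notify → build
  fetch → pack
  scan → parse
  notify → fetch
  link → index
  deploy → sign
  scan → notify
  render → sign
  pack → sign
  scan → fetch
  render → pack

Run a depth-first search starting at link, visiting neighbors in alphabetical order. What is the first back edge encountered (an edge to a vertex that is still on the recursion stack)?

build→link

DFS from link (visiting neighbors in alphabetical order); mark gray on enter, black on exit:
link gray
  index gray
    notify gray
      build gray
        clean gray
          merge gray
          merge black
        clean black
        deploy gray
          render gray
            pack gray
              sign gray
                parse gray
                parse black
              sign black
            pack black
            render→sign: sign black — skip
          render black
          deploy→sign: sign black — skip
        deploy black
        build→link: link is gray → back edge
First back edge: build → link.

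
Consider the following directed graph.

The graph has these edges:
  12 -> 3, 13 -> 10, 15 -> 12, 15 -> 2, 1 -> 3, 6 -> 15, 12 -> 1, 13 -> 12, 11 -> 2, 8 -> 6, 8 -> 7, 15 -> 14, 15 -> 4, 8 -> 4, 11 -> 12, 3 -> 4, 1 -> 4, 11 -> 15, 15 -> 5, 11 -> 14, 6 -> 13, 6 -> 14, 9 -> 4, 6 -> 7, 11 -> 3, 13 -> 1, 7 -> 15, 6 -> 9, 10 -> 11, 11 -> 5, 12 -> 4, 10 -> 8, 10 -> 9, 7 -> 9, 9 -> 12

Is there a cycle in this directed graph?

Yes

DFS with white/gray/black marking, starting from 9:
9 gray
  12 gray
    4 gray
    4 black
    3 gray
      3→4: 4 black — skip
    3 black
    1 gray
      1→3: 3 black — skip
      1→4: 4 black — skip
    1 black
  12 black
  9→4: 4 black — skip
9 black
13 gray
  13→12: 12 black — skip
  13→1: 1 black — skip
  10 gray
    10→9: 9 black — skip
    8 gray
      7 gray
        7→9: 9 black — skip
        15 gray
          15→12: 12 black — skip
          2 gray
          2 black
          15→4: 4 black — skip
          14 gray
          14 black
          5 gray
          5 black
        15 black
      7 black
      8→4: 4 black — skip
      6 gray
        6→9: 9 black — skip
        6→15: 15 black — skip
        6→13: 13 is gray → back edge
Back edge found, so a cycle exists: 13 → 10 → 8 → 6 → 13.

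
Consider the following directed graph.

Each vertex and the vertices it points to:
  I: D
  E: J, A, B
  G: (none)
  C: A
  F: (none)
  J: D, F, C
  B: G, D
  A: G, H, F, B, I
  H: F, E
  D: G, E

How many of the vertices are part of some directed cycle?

8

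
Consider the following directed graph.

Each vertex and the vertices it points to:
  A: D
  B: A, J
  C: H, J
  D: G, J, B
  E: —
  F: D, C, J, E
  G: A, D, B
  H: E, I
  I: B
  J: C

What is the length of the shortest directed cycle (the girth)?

2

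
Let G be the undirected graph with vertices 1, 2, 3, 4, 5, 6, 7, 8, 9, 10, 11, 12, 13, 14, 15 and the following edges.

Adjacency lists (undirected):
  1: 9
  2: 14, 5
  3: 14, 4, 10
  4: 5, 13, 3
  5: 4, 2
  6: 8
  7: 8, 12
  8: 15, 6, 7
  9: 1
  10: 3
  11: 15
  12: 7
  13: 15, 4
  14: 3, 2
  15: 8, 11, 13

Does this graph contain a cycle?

DFS, tracking each vertex's parent; an edge to a visited non-parent vertex closes a cycle.
Start from 9:
visit 9 (parent –)
  visit 1 (parent 9)
    1–9: parent, skip
visit 2 (parent –)
  visit 14 (parent 2)
    visit 3 (parent 14)
      3–14: parent, skip
      visit 4 (parent 3)
        visit 5 (parent 4)
          5–4: parent, skip
          5–2: 2 visited and ≠ parent → cycle
Cycle: 2 – 14 – 3 – 4 – 5 – 2.

Yes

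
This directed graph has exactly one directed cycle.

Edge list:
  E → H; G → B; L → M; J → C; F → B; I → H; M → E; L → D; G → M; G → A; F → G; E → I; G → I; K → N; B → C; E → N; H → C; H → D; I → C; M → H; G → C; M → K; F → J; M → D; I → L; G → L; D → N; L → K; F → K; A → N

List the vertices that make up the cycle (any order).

E, I, L, M

DFS with gray/black marking from L:
L gray
  K gray
    N gray
    N black
  K black
  M gray
    M→K: K black — skip
    H gray
      C gray
      C black
      D gray
        D→N: N black — skip
      D black
    H black
    E gray
      E→N: N black — skip
      E→H: H black — skip
      I gray
        I→C: C black — skip
        I→L: L is gray → back edge
Back edge closes the cycle L → M → E → I → L; its vertices are {E, I, L, M}.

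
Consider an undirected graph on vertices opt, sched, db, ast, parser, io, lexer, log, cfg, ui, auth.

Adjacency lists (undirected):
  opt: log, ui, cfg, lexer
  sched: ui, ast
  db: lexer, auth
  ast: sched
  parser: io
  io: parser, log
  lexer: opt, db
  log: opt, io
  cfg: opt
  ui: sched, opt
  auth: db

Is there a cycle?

No

DFS, tracking each vertex's parent; an edge to a visited non-parent vertex closes a cycle.
Start from parser:
visit parser (parent –)
  visit io (parent parser)
    io–parser: parent, skip
    visit log (parent io)
      visit opt (parent log)
        opt–log: parent, skip
        visit ui (parent opt)
          visit sched (parent ui)
            sched–ui: parent, skip
            visit ast (parent sched)
              ast–sched: parent, skip
          ui–opt: parent, skip
        visit cfg (parent opt)
          cfg–opt: parent, skip
        visit lexer (parent opt)
          lexer–opt: parent, skip
          visit db (parent lexer)
            db–lexer: parent, skip
            visit auth (parent db)
              auth–db: parent, skip
      log–io: parent, skip
No non-parent visited neighbor found — the graph is a forest.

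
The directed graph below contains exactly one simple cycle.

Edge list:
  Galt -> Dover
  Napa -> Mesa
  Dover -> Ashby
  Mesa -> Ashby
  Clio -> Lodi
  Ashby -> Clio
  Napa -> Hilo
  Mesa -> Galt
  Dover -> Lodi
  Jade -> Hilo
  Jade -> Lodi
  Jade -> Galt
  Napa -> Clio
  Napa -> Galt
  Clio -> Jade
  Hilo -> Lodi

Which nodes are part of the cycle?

Clio, Galt, Jade, Ashby, Dover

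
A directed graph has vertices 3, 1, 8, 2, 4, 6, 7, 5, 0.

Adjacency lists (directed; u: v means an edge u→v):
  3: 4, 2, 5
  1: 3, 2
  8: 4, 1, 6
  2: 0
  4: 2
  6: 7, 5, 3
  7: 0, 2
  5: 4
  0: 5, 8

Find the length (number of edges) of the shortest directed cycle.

For each vertex v, BFS finds the shortest path from v back to v.
The shortest such closed walk is 8 → 1 → 2 → 0 → 8, length 4.

4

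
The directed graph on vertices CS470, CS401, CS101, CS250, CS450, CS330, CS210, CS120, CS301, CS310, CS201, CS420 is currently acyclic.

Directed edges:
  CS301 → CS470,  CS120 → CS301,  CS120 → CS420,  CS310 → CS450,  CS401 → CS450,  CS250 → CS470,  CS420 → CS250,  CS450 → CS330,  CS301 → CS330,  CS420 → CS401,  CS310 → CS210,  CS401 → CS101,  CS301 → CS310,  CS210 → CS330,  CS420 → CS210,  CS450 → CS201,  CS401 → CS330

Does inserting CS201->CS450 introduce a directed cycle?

Yes

Adding CS201→CS450 creates a cycle iff CS450 can already reach CS201.
Path from CS450: CS450 → CS201.
So CS450 → … → CS201 → CS450 is a cycle.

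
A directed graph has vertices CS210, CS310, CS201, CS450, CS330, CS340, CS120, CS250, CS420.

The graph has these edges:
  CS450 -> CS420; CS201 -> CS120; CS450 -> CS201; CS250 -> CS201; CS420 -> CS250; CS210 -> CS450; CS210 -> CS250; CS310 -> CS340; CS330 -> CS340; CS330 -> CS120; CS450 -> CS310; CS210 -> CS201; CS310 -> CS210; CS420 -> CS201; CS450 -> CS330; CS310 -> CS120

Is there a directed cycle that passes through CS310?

Yes

CS310 is on a cycle iff CS310 can reach itself via ≥1 edge.
CS310 → CS210 → CS450 → CS310 — yes.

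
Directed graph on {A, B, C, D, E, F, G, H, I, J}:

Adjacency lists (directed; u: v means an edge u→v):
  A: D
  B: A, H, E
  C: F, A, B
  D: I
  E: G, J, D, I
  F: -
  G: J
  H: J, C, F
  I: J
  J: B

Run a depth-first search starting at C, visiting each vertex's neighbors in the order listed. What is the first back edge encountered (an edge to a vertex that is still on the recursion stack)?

B→A

DFS from C (visiting each vertex's neighbors in the order listed); mark gray on enter, black on exit:
C gray
  F gray
  F black
  A gray
    D gray
      I gray
        J gray
          B gray
            B→A: A is gray → back edge
First back edge: B → A.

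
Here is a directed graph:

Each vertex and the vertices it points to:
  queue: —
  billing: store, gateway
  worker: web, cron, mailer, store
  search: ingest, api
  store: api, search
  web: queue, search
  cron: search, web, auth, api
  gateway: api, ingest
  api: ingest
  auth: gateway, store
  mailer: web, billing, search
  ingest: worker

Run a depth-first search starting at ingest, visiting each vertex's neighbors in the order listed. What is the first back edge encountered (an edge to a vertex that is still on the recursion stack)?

search→ingest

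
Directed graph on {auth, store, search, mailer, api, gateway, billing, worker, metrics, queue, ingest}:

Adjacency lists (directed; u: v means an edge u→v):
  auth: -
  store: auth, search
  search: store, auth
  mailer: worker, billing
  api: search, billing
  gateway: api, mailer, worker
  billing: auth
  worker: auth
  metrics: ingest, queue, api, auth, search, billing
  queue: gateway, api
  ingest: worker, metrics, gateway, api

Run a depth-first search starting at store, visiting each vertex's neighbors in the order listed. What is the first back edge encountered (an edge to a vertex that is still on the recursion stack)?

DFS from store (visiting each vertex's neighbors in the order listed); mark gray on enter, black on exit:
store gray
  auth gray
  auth black
  search gray
    search→store: store is gray → back edge
First back edge: search → store.

search→store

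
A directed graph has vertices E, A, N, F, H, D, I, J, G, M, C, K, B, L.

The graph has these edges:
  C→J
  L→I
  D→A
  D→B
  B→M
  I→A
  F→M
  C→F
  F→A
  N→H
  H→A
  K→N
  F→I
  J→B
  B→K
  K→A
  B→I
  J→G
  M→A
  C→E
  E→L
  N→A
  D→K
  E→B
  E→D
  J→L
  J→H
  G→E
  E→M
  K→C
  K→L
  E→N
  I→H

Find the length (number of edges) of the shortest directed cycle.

For each vertex v, BFS finds the shortest path from v back to v.
The shortest such closed walk is C → E → D → K → C, length 4.

4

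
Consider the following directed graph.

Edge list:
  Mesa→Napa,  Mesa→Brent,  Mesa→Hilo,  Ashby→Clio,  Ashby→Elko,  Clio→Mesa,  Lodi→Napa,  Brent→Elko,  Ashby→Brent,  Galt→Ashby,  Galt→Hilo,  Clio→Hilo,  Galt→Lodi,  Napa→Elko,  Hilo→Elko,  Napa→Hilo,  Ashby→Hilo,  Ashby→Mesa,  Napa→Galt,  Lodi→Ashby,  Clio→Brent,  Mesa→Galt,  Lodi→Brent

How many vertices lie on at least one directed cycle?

6

A vertex is on a directed cycle iff it belongs to a strongly connected component of size ≥ 2 (or has a self-loop).
The vertices on cycles are {Clio, Galt, Lodi, Mesa, Napa, Ashby} — 6 in total.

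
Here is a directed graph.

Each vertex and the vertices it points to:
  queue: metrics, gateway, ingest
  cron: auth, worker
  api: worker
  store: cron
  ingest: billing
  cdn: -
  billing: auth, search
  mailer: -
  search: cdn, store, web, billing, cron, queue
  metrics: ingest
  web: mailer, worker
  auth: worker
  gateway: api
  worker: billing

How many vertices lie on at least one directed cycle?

12

A vertex is on a directed cycle iff it belongs to a strongly connected component of size ≥ 2 (or has a self-loop).
The vertices on cycles are {api, web, auth, cron, queue, store, ingest, search, worker, billing, gateway, metrics} — 12 in total.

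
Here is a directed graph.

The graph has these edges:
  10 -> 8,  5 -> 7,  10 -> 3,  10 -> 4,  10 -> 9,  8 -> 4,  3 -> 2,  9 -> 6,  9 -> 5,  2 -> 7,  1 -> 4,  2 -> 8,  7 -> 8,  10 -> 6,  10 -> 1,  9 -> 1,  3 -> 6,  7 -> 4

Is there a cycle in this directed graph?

DFS with white/gray/black marking, starting from 8:
8 gray
  4 gray
  4 black
8 black
1 gray
  1→4: 4 black — skip
1 black
2 gray
  2→8: 8 black — skip
  7 gray
    7→8: 8 black — skip
    7→4: 4 black — skip
  7 black
2 black
3 gray
  6 gray
  6 black
  3→2: 2 black — skip
3 black
5 gray
  5→7: 7 black — skip
5 black
9 gray
  9→5: 5 black — skip
  9→6: 6 black — skip
  9→1: 1 black — skip
9 black
10 gray
  10→3: 3 black — skip
  10→8: 8 black — skip
  10→4: 4 black — skip
  10→6: 6 black — skip
  10→1: 1 black — skip
  10→9: 9 black — skip
10 black
Every edge goes to a white or black vertex — no back edge, so the graph is acyclic.

No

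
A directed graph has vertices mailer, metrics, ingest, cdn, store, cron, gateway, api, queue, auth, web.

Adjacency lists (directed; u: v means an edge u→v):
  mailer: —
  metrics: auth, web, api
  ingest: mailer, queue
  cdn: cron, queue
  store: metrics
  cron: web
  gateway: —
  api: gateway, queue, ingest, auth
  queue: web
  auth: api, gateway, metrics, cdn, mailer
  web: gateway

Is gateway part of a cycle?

No

gateway lies on a cycle iff there is a path from gateway back to itself.
Exploring from gateway, it never reaches itself; equivalently, its strongly connected component is a singleton.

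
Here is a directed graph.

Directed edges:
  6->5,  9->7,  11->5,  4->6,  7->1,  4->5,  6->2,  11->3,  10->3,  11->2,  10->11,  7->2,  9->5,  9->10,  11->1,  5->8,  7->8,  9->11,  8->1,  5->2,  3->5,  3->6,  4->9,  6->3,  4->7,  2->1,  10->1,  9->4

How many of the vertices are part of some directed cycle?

4

A vertex is on a directed cycle iff it belongs to a strongly connected component of size ≥ 2 (or has a self-loop).
The vertices on cycles are {3, 4, 6, 9} — 4 in total.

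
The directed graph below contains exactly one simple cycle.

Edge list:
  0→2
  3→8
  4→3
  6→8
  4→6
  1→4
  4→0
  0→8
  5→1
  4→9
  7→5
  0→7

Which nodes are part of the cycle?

DFS with gray/black marking from 1:
1 gray
  4 gray
    3 gray
      8 gray
      8 black
    3 black
    6 gray
      6→8: 8 black — skip
    6 black
    0 gray
      0→8: 8 black — skip
      7 gray
        5 gray
          5→1: 1 is gray → back edge
Back edge closes the cycle 1 → 4 → 0 → 7 → 5 → 1; its vertices are {0, 1, 4, 5, 7}.

0, 1, 4, 5, 7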